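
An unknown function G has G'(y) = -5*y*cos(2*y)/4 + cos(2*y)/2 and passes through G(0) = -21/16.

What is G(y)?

The integrand splits into summands that can be handled one at a time.
A general antiderivative is -5*y*sin(2*y)/8 + sin(2*y)/4 - 5*cos(2*y)/16 + C.
The condition gives C = -21/16 - (-5/16) = -1.
So G(y) = -5*y*sin(2*y)/8 + sin(2*y)/4 - 5*cos(2*y)/16 - 1.
Check: d/dy[-5*y*sin(2*y)/8 + sin(2*y)/4 - 5*cos(2*y)/16 - 1] = -5*y*cos(2*y)/4 + cos(2*y)/2 = G'(y).

G(y) = -5*y*sin(2*y)/8 + sin(2*y)/4 - 5*cos(2*y)/16 - 1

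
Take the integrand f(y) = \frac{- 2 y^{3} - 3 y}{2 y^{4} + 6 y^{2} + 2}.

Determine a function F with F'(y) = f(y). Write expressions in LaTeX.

The substitution u = \frac{y^{4}}{3} + y^{2} + \frac{1}{3} works: f is exactly (dF/du)*(du/dy) for that inner function.
Check: d/dy[- \frac{\log{\left(\frac{y^{4}}{3} + y^{2} + \frac{1}{3} \right)}}{4}] = \frac{- 2 y^{3} - 3 y}{2 y^{4} + 6 y^{2} + 2} = f(y).

An antiderivative is F(y) = - \frac{\log{\left(\frac{y^{4}}{3} + y^{2} + \frac{1}{3} \right)}}{4}.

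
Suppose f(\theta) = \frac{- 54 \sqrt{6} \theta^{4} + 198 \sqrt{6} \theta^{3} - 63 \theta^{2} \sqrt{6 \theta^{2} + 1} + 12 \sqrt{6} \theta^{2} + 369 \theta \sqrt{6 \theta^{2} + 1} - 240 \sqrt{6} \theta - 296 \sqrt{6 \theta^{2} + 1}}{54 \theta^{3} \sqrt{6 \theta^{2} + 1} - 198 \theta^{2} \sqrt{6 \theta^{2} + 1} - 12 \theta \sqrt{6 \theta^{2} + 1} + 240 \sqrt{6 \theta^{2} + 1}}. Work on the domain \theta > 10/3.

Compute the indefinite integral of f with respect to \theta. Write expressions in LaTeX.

For F(\theta) to be correct the identity F'(\theta) - f(\theta) = 0 must hold.
Check: d/d\theta[- \frac{\sqrt{4 \theta^{2} + \frac{2}{3}}}{2} - \frac{4 \log{\left(\theta + 1 \right)}}{3} + \frac{\log{\left(\frac{3 \theta}{2} - 5 \right)}}{2} - \frac{\log{\left(\frac{3 \theta}{2} - 2 \right)}}{3}] = \frac{- 54 \sqrt{6} \theta^{4} + 198 \sqrt{6} \theta^{3} - 63 \theta^{2} \sqrt{6 \theta^{2} + 1} + 12 \sqrt{6} \theta^{2} + 369 \theta \sqrt{6 \theta^{2} + 1} - 240 \sqrt{6} \theta - 296 \sqrt{6 \theta^{2} + 1}}{54 \theta^{3} \sqrt{6 \theta^{2} + 1} - 198 \theta^{2} \sqrt{6 \theta^{2} + 1} - 12 \theta \sqrt{6 \theta^{2} + 1} + 240 \sqrt{6 \theta^{2} + 1}} = f(\theta).

F(\theta) = - \frac{\sqrt{4 \theta^{2} + \frac{2}{3}}}{2} - \frac{4 \log{\left(\theta + 1 \right)}}{3} + \frac{\log{\left(\frac{3 \theta}{2} - 5 \right)}}{2} - \frac{\log{\left(\frac{3 \theta}{2} - 2 \right)}}{3} + C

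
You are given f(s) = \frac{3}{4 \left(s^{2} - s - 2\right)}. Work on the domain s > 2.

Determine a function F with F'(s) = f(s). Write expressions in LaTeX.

Factor the denominator (4 \left(s - 2\right) \left(s + 1\right)) and decompose: f = - \frac{1}{4 \left(s + 1\right)} + \frac{1}{4 \left(s - 2\right)}; each piece integrates to a log, atan, or power term.
Check: d/ds[\frac{\log{\left(s - 2 \right)}}{4} - \frac{\log{\left(s + 1 \right)}}{4}] = \frac{3}{4 s^{2} - 4 s - 8}, which equals f(s).

An antiderivative is F(s) = \frac{\log{\left(s - 2 \right)}}{4} - \frac{\log{\left(s + 1 \right)}}{4}.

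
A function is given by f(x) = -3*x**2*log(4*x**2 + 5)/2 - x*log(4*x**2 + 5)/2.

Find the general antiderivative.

F(x) = -(24*x**3*log(4*x**2 + 5) - 16*x**3 + 12*x**2*log(4*x**2 + 5) - 12*x**2 + 60*x + 15*log(x**2 + 5/4) - 30*sqrt(5)*atan(2*sqrt(5)*x/5))/48 + C

Integrate term by term and add the pieces.
Check: d/dx[-(24*x**3*log(4*x**2 + 5) - 16*x**3 + 12*x**2*log(4*x**2 + 5) - 12*x**2 + 60*x + 15*log(x**2 + 5/4) - 30*sqrt(5)*atan(2*sqrt(5)*x/5))/48] = -3*x**2*log(4*x**2 + 5)/2 - x*log(4*x**2 + 5)/2 = f(x).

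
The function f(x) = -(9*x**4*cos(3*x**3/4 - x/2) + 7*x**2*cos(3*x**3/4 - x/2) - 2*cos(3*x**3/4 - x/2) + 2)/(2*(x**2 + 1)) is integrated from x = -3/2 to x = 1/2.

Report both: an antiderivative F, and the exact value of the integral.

Recover f(x) by differentiating a candidate F(x); any mismatch rules it out.
F(x) = -2*sin(3*x**3/4 - x/2) - atan(x) is an antiderivative of f.
Check: d/dx[-2*sin(3*x**3/4 - x/2) - atan(x)] = (-9*x**4*cos(3*x**3/4 - x/2) - 7*x**2*cos(3*x**3/4 - x/2) + 2*cos(3*x**3/4 - x/2) - 2)/(2*x**2 + 2), which equals f(x).
F(1/2) = -atan(1/2) + 2*sin(5/32); F(-3/2) = atan(3/2) + 2*sin(57/32).
Integral = F(1/2) - F(-3/2) = -2*sin(57/32) - atan(3/2) - atan(1/2) + 2*sin(5/32).

Antiderivative: F(x) = -2*sin(3*x**3/4 - x/2) - atan(x); value = -2*sin(57/32) - atan(3/2) - atan(1/2) + 2*sin(5/32)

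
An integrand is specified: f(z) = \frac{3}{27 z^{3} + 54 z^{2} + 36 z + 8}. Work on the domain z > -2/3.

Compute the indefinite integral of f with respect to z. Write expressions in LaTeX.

F(z) = - \frac{1}{2 \left(3 z + 2\right)^{2}} + C

Whatever form F(z) takes, F'(z) = f(z) is non-negotiable.
Check: d/dz[- \frac{1}{2 \left(3 z + 2\right)^{2}}] = \frac{3}{27 z^{3} + 54 z^{2} + 36 z + 8} = f(z).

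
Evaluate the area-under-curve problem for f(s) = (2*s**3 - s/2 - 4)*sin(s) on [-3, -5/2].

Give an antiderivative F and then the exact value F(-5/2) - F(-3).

Differentiate the proposed F(s) back; it has to land on f(s) exactly.
F(s) = -2*s**3*cos(s) + 6*s**2*sin(s) + 25*s*cos(s)/2 - 25*sin(s)/2 + 4*cos(s) is an antiderivative of f.
Check: d/ds[-2*s**3*cos(s) + 6*s**2*sin(s) + 25*s*cos(s)/2 - 25*sin(s)/2 + 4*cos(s)] = 2*s**3*sin(s) - s*sin(s)/2 - 4*sin(s), which equals f(s).
F(-5/2) = -25*sin(5/2) + 4*cos(5/2); F(-3) = 41*cos(3)/2 - 83*sin(3)/2.
Integral = F(-5/2) - F(-3) = -25*sin(5/2) + 4*cos(5/2) + 83*sin(3)/2 - 41*cos(3)/2.

Antiderivative: F(s) = -2*s**3*cos(s) + 6*s**2*sin(s) + 25*s*cos(s)/2 - 25*sin(s)/2 + 4*cos(s); value = -25*sin(5/2) + 4*cos(5/2) + 83*sin(3)/2 - 41*cos(3)/2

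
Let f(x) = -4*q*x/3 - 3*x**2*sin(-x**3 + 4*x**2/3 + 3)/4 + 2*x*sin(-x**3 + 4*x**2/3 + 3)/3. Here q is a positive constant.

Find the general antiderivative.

F(x) = (-8*q*x**2 - 3*cos(-x**3 + 4*x**2/3 + 3))/12 + C

The integrand splits into summands that can be handled one at a time.
Check: d/dx[(-8*q*x**2 - 3*cos(-x**3 + 4*x**2/3 + 3))/12] = -4*q*x/3 - 3*x**2*sin(-x**3 + 4*x**2/3 + 3)/4 + 2*x*sin(-x**3 + 4*x**2/3 + 3)/3 = f(x).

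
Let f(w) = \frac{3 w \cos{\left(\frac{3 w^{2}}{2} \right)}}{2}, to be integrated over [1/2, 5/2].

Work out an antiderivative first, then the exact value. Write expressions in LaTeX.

Antiderivative: F(w) = \frac{\sin{\left(\frac{3 w^{2}}{2} \right)}}{2}; value = - \frac{\sin{\left(\frac{3}{8} \right)}}{2} + \frac{\sin{\left(\frac{75}{8} \right)}}{2}

f matches the chain-rule pattern g'(h)*h' with inner function h(w) = \frac{3 w^{2}}{2}; substituting u = h(w) collapses the integral.
F(w) = \frac{\sin{\left(\frac{3 w^{2}}{2} \right)}}{2} is an antiderivative of f.
Check: d/dw[\frac{\sin{\left(\frac{3 w^{2}}{2} \right)}}{2}] = \frac{3 w \cos{\left(\frac{3 w^{2}}{2} \right)}}{2} = f(w).
F(5/2) = \frac{\sin{\left(\frac{75}{8} \right)}}{2}; F(1/2) = \frac{\sin{\left(\frac{3}{8} \right)}}{2}.
Integral = F(5/2) - F(1/2) = - \frac{\sin{\left(\frac{3}{8} \right)}}{2} + \frac{\sin{\left(\frac{75}{8} \right)}}{2}.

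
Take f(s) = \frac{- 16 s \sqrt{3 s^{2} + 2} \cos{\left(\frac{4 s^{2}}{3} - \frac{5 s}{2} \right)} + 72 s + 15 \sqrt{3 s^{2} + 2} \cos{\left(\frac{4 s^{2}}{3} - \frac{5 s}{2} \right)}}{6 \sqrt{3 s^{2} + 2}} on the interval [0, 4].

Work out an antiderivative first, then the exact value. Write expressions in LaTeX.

A first test for any F(s): its s-derivative must equal f(s) identically.
F(s) = 4 \sqrt{3 s^{2} + 2} - \sin{\left(\frac{4 s^{2}}{3} - \frac{5 s}{2} \right)} is an antiderivative of f.
Check: d/ds[4 \sqrt{3 s^{2} + 2} - \sin{\left(\frac{4 s^{2}}{3} - \frac{5 s}{2} \right)}] = \frac{- 16 s \sqrt{3 s^{2} + 2} \cos{\left(\frac{4 s^{2}}{3} - \frac{5 s}{2} \right)} + 72 s + 15 \sqrt{3 s^{2} + 2} \cos{\left(\frac{4 s^{2}}{3} - \frac{5 s}{2} \right)}}{6 \sqrt{3 s^{2} + 2}} = f(s).
F(4) = - \sin{\left(\frac{34}{3} \right)} + 20 \sqrt{2}; F(0) = 4 \sqrt{2}.
Integral = F(4) - F(0) = - \sin{\left(\frac{34}{3} \right)} + 16 \sqrt{2}.

Antiderivative: F(s) = 4 \sqrt{3 s^{2} + 2} - \sin{\left(\frac{4 s^{2}}{3} - \frac{5 s}{2} \right)}; value = - \sin{\left(\frac{34}{3} \right)} + 16 \sqrt{2}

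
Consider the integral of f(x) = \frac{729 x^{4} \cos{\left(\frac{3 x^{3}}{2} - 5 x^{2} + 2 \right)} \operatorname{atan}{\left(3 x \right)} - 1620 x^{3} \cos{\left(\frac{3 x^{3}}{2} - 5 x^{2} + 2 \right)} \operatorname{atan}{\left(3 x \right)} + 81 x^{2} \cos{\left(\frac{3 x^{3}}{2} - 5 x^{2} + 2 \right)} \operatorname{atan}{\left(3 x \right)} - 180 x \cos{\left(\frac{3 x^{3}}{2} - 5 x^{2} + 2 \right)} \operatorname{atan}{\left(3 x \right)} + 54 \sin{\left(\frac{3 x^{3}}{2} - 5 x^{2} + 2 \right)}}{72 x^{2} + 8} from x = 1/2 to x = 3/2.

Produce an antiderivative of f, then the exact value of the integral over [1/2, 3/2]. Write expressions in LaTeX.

Antiderivative: F(x) = \frac{9 \sin{\left(\frac{3 x^{3}}{2} - 5 x^{2} + 2 \right)} \operatorname{atan}{\left(3 x \right)}}{4}; value = - \frac{9 \sin{\left(\frac{15}{16} \right)} \operatorname{atan}{\left(\frac{3}{2} \right)}}{4} - \frac{9 \sin{\left(\frac{67}{16} \right)} \operatorname{atan}{\left(\frac{9}{2} \right)}}{4}

Recognize the product-rule pattern: f = u'v + uv' with u = \frac{9 \operatorname{atan}{\left(3 x \right)}}{4}, v = \sin{\left(\frac{3 x^{3}}{2} - 5 x^{2} + 2 \right)}, so integration by parts undoes it.
F(x) = \frac{9 \sin{\left(\frac{3 x^{3}}{2} - 5 x^{2} + 2 \right)} \operatorname{atan}{\left(3 x \right)}}{4} is an antiderivative of f.
Check: d/dx[\frac{9 \sin{\left(\frac{3 x^{3}}{2} - 5 x^{2} + 2 \right)} \operatorname{atan}{\left(3 x \right)}}{4}] = \frac{729 x^{4} \cos{\left(\frac{3 x^{3}}{2} - 5 x^{2} + 2 \right)} \operatorname{atan}{\left(3 x \right)} - 1620 x^{3} \cos{\left(\frac{3 x^{3}}{2} - 5 x^{2} + 2 \right)} \operatorname{atan}{\left(3 x \right)} + 81 x^{2} \cos{\left(\frac{3 x^{3}}{2} - 5 x^{2} + 2 \right)} \operatorname{atan}{\left(3 x \right)} - 180 x \cos{\left(\frac{3 x^{3}}{2} - 5 x^{2} + 2 \right)} \operatorname{atan}{\left(3 x \right)} + 54 \sin{\left(\frac{3 x^{3}}{2} - 5 x^{2} + 2 \right)}}{72 x^{2} + 8} = f(x).
F(3/2) = - \frac{9 \sin{\left(\frac{67}{16} \right)} \operatorname{atan}{\left(\frac{9}{2} \right)}}{4}; F(1/2) = \frac{9 \sin{\left(\frac{15}{16} \right)} \operatorname{atan}{\left(\frac{3}{2} \right)}}{4}.
Integral = F(3/2) - F(1/2) = - \frac{9 \sin{\left(\frac{15}{16} \right)} \operatorname{atan}{\left(\frac{3}{2} \right)}}{4} - \frac{9 \sin{\left(\frac{67}{16} \right)} \operatorname{atan}{\left(\frac{9}{2} \right)}}{4}.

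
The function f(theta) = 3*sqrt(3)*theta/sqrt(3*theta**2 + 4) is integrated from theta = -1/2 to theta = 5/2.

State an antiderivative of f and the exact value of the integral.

f matches the chain-rule pattern g'(h)*h' with inner function h(theta) = theta**2 + 4/3; substituting u = h(theta) collapses the integral.
F(theta) = sqrt(3)*sqrt(3*theta**2 + 4) is an antiderivative of f.
Check: d/dtheta[sqrt(3)*sqrt(3*theta**2 + 4)] = 3*sqrt(3)*theta/sqrt(3*theta**2 + 4) = f(theta).
F(5/2) = sqrt(273)/2; F(-1/2) = sqrt(57)/2.
Integral = F(5/2) - F(-1/2) = -sqrt(57)/2 + sqrt(273)/2.

Antiderivative: F(theta) = sqrt(3)*sqrt(3*theta**2 + 4); value = -sqrt(57)/2 + sqrt(273)/2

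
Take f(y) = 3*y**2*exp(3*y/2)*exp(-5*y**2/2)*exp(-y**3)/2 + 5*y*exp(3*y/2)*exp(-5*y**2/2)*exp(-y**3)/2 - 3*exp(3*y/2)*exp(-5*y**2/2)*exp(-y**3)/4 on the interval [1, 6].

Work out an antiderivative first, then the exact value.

Antiderivative: F(y) = -exp(3*y/2)*exp(-5*y**2/2)*exp(-y**3)/2; value = -exp(-297)/2 + exp(-2)/2

f matches the chain-rule pattern g'(h)*h' with inner function h(y) = -y**3 - 5*y**2/2 + 3*y/2; substituting u = h(y) collapses the integral.
F(y) = -exp(3*y/2)*exp(-5*y**2/2)*exp(-y**3)/2 is an antiderivative of f.
Check: d/dy[-exp(3*y/2)*exp(-5*y**2/2)*exp(-y**3)/2] = (6*y**2*exp(3*y/2) + 10*y*exp(3*y/2) - 3*exp(3*y/2))*exp(-5*y**2/2)*exp(-y**3)/4, which equals f(y).
F(6) = -exp(-297)/2; F(1) = -exp(-2)/2.
Integral = F(6) - F(1) = -exp(-297)/2 + exp(-2)/2.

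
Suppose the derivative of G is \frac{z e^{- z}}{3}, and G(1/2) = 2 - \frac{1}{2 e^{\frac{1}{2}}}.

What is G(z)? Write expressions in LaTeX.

Recognize the product-rule pattern: G'(z) = u'v + uv' with u = - \frac{z}{3} - \frac{1}{3}, v = e^{- z}, so integration by parts undoes it.
A general antiderivative is \frac{\left(- z - 1\right) e^{- z}}{3} + C.
The condition gives C = 2 - \frac{1}{2 e^{\frac{1}{2}}} - (- \frac{1}{2 e^{\frac{1}{2}}}) = 2.
So G(z) = \frac{\left(- z + 6 e^{z} - 1\right) e^{- z}}{3}.
Check: d/dz[\frac{\left(- z + 6 e^{z} - 1\right) e^{- z}}{3}] = \frac{z e^{- z}}{3} = G'(z).

G(z) = \frac{\left(- z + 6 e^{z} - 1\right) e^{- z}}{3}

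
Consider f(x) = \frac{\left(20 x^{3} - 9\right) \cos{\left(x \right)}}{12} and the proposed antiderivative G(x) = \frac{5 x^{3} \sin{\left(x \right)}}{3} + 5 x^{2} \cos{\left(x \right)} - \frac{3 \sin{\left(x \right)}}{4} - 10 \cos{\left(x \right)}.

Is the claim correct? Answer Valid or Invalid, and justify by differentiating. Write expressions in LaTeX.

Invalid: d/dx[G] - f = 10 x \cos{\left(x \right)} + 10 \sin{\left(x \right)}, which is not 0.

d/dx[G] = \frac{5 x^{3} \cos{\left(x \right)}}{3} + 10 x \cos{\left(x \right)} + 10 \sin{\left(x \right)} - \frac{3 \cos{\left(x \right)}}{4}
d/dx[G] - f(x) = 10 x \cos{\left(x \right)} + 10 \sin{\left(x \right)} != 0.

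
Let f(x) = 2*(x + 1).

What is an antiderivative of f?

An antiderivative is F(x) = x**2 + 2*x.

For F(x) to be correct the identity F'(x) - f(x) = 0 must hold.
Check: d/dx[x**2 + 2*x] = 2*x + 2, which equals f(x).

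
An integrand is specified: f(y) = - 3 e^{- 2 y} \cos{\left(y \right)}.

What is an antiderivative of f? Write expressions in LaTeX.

An antiderivative is F(y) = - \frac{3 e^{- 2 y} \sin{\left(y \right)}}{5} + \frac{6 e^{- 2 y} \cos{\left(y \right)}}{5}.

An antiderivative F(y) passes only if d/dy[F] lands on f(y) exactly.
Check: d/dy[- \frac{3 e^{- 2 y} \sin{\left(y \right)}}{5} + \frac{6 e^{- 2 y} \cos{\left(y \right)}}{5}] = - 3 e^{- 2 y} \cos{\left(y \right)} = f(y).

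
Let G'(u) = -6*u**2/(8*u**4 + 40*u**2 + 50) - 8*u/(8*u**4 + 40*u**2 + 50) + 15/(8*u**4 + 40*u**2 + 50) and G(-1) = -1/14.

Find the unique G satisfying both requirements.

G(u) = (3*u + 2)/(2*(2*u**2 + 5))

Recognize the product-rule pattern: G'(u) = v'r + vr' with v = 1/(2*u**2 + 5), r = 3*u/2 + 1, so integration by parts undoes it.
A general antiderivative is (3*u/2 + 1)/(2*u**2 + 5) + C.
The condition gives C = -1/14 - (-1/14) = 0.
So G(u) = (3*u + 2)/(2*(2*u**2 + 5)).
Check: d/du[(3*u + 2)/(2*(2*u**2 + 5))] = (-6*u**2 - 8*u + 15)/(8*u**4 + 40*u**2 + 50), which equals G'(u).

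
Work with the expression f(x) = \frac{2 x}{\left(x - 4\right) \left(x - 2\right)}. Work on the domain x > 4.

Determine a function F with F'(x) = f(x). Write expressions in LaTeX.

Factor the denominator (\left(x - 4\right) \left(x - 2\right)) and decompose: f = - \frac{2}{x - 2} + \frac{4}{x - 4}; each piece integrates to a log, atan, or power term.
Check: d/dx[4 \log{\left(x - 4 \right)} - 2 \log{\left(x - 2 \right)}] = \frac{2 x}{x^{2} - 6 x + 8}, which equals f(x).

An antiderivative is F(x) = 4 \log{\left(x - 4 \right)} - 2 \log{\left(x - 2 \right)}.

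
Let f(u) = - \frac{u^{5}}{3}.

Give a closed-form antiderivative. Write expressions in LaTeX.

A candidate is checked by its d/du: the result must match f(u).
Check: d/du[- \frac{u^{6}}{18}] = - \frac{u^{5}}{3} = f(u).

An antiderivative is F(u) = - \frac{u^{6}}{18}.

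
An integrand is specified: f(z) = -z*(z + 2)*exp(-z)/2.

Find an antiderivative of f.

f has the shape u'v + uv' for u = z**2/2 + 2*z + 2 and v = exp(-z) — it is the derivative of the product u*v.
Check: d/dz[z**2*exp(-z)/2 + 2*z*exp(-z) + 2*exp(-z)] = (-z**2 - 2*z)*exp(-z)/2, which equals f(z).

An antiderivative is F(z) = z**2*exp(-z)/2 + 2*z*exp(-z) + 2*exp(-z).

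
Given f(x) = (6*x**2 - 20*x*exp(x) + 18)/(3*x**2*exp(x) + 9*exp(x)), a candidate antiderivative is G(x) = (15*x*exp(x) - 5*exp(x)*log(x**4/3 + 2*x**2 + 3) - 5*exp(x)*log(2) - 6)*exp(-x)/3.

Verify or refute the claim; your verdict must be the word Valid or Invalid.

Invalid: d/dx[G] - f = 5, which is not 0.

d/dx[G] = (15*x**2*exp(x) + 6*x**2 - 20*x*exp(x) + 45*exp(x) + 18)/(3*x**2*exp(x) + 9*exp(x))
d/dx[G] - f(x) = 5 != 0.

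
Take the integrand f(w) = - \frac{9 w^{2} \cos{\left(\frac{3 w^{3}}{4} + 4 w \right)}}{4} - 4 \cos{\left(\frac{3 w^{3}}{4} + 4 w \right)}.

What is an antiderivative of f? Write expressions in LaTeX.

An antiderivative is F(w) = - \sin{\left(\frac{3 w^{3}}{4} + 4 w \right)}.

The substitution u = \frac{3 w^{3}}{4} + 4 w works: f is exactly (dF/du)*(du/dw) for that inner function.
Check: d/dw[- \sin{\left(\frac{3 w^{3}}{4} + 4 w \right)}] = - \frac{9 w^{2} \cos{\left(\frac{3 w^{3}}{4} + 4 w \right)}}{4} - 4 \cos{\left(\frac{3 w^{3}}{4} + 4 w \right)} = f(w).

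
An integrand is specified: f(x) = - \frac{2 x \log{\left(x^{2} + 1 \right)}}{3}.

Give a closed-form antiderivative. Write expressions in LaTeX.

An antiderivative is F(x) = \frac{- x^{2} \log{\left(x^{2} + 1 \right)} + x^{2} - \log{\left(x^{2} + 1 \right)}}{3}.

Differentiate the proposed F(x) back; it has to land on f(x) exactly.
Check: d/dx[\frac{- x^{2} \log{\left(x^{2} + 1 \right)} + x^{2} - \log{\left(x^{2} + 1 \right)}}{3}] = - \frac{2 x \log{\left(x^{2} + 1 \right)}}{3} = f(x).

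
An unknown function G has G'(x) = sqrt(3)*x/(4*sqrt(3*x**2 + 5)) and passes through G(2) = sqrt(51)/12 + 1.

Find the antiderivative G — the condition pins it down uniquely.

G(x) = sqrt(x**2 + 5/3)/4 + 1

G'(x) matches the chain-rule pattern g'(h)*h' with inner function h(x) = x**2 + 5/3; substituting u = h(x) collapses the integral.
A general antiderivative is sqrt(x**2 + 5/3)/4 + C.
The condition gives C = sqrt(51)/12 + 1 - (sqrt(51)/12) = 1.
So G(x) = sqrt(x**2 + 5/3)/4 + 1.
Check: d/dx[sqrt(x**2 + 5/3)/4 + 1] = sqrt(3)*x/(4*sqrt(3*x**2 + 5)) = G'(x).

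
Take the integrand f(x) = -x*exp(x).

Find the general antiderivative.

Recognize the product-rule pattern: f = u'v + uv' with u = 1 - x, v = exp(x), so integration by parts undoes it.
Check: d/dx[-x*exp(x) + exp(x)] = -x*exp(x) = f(x).

F(x) = -x*exp(x) + exp(x) + C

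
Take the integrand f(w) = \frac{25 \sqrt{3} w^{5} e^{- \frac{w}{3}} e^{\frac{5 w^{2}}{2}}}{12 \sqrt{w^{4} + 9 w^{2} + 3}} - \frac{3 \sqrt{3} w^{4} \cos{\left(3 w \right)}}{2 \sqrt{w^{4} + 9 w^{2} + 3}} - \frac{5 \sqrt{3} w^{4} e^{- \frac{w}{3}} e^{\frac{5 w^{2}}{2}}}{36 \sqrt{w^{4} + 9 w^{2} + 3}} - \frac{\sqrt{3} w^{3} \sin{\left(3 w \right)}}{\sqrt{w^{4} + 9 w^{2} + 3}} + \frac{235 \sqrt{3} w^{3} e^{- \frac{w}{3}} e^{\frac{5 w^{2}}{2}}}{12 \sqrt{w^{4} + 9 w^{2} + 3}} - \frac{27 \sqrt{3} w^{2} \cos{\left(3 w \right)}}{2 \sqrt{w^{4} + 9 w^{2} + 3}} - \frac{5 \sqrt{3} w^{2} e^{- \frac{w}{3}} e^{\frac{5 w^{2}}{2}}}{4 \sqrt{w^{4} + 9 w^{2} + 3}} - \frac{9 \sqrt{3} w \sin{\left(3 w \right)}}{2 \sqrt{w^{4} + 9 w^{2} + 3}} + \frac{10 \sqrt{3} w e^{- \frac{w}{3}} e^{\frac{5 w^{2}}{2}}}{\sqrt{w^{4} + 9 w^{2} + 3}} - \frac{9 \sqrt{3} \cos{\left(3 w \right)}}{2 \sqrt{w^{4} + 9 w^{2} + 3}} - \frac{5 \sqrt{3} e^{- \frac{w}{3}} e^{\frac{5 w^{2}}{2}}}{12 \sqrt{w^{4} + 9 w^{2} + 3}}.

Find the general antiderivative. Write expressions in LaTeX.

Recognize the product-rule pattern: f = u'v + uv' with u = - \frac{3 \sqrt{\frac{w^{4}}{3} + 3 w^{2} + 1}}{4}, v = - \frac{5 e^{\frac{5 w^{2}}{2} - \frac{w}{3}}}{3} + 2 \sin{\left(3 w \right)}, so integration by parts undoes it.
Check: d/dw[- \frac{3 \sqrt{\frac{w^{4}}{3} + 3 w^{2} + 1} \sin{\left(3 w \right)}}{2} + \frac{5 \sqrt{\frac{w^{4}}{3} + 3 w^{2} + 1} e^{- \frac{w}{3}} e^{\frac{5 w^{2}}{2}}}{4}] = \frac{75 \sqrt{3} w^{5} \sqrt{w^{4} + 9 w^{2} + 3} e^{\frac{5 w^{2}}{2}} - 54 \sqrt{3} w^{4} \sqrt{w^{4} + 9 w^{2} + 3} e^{\frac{w}{3}} \cos{\left(3 w \right)} - 5 \sqrt{3} w^{4} \sqrt{w^{4} + 9 w^{2} + 3} e^{\frac{5 w^{2}}{2}} - 36 \sqrt{3} w^{3} \sqrt{w^{4} + 9 w^{2} + 3} e^{\frac{w}{3}} \sin{\left(3 w \right)} + 705 \sqrt{3} w^{3} \sqrt{w^{4} + 9 w^{2} + 3} e^{\frac{5 w^{2}}{2}} - 486 \sqrt{3} w^{2} \sqrt{w^{4} + 9 w^{2} + 3} e^{\frac{w}{3}} \cos{\left(3 w \right)} - 45 \sqrt{3} w^{2} \sqrt{w^{4} + 9 w^{2} + 3} e^{\frac{5 w^{2}}{2}} - 162 \sqrt{3} w \sqrt{w^{4} + 9 w^{2} + 3} e^{\frac{w}{3}} \sin{\left(3 w \right)} + 360 \sqrt{3} w \sqrt{w^{4} + 9 w^{2} + 3} e^{\frac{5 w^{2}}{2}} - 162 \sqrt{3} \sqrt{w^{4} + 9 w^{2} + 3} e^{\frac{w}{3}} \cos{\left(3 w \right)} - 15 \sqrt{3} \sqrt{w^{4} + 9 w^{2} + 3} e^{\frac{5 w^{2}}{2}}}{36 w^{4} e^{\frac{w}{3}} + 324 w^{2} e^{\frac{w}{3}} + 108 e^{\frac{w}{3}}}, which equals f(w).

F(w) = - \frac{3 \sqrt{\frac{w^{4}}{3} + 3 w^{2} + 1} \sin{\left(3 w \right)}}{2} + \frac{5 \sqrt{\frac{w^{4}}{3} + 3 w^{2} + 1} e^{- \frac{w}{3}} e^{\frac{5 w^{2}}{2}}}{4} + C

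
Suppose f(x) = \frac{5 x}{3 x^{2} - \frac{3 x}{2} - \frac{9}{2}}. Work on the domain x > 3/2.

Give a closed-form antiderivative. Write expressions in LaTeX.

The denominator factors as 3 \left(x + 1\right) \left(2 x - 3\right); partial fractions split f into directly integrable pieces: \frac{2}{2 x - 3} + \frac{2}{3 \left(x + 1\right)}.
Check: d/dx[\log{\left(x - \frac{3}{2} \right)} + \frac{2 \log{\left(x + 1 \right)}}{3}] = \frac{10 x}{6 x^{2} - 3 x - 9}, which equals f(x).

An antiderivative is F(x) = \log{\left(x - \frac{3}{2} \right)} + \frac{2 \log{\left(x + 1 \right)}}{3}.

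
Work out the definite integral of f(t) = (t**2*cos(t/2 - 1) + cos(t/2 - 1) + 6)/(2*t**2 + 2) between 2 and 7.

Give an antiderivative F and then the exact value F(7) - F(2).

Recover f(t) by differentiating a candidate F(t); any mismatch rules it out.
F(t) = sin(t/2 - 1) + 3*atan(t) is an antiderivative of f.
Check: d/dt[sin(t/2 - 1) + 3*atan(t)] = (t**2*cos(t/2 - 1) + cos(t/2 - 1) + 6)/(2*t**2 + 2) = f(t).
F(7) = sin(5/2) + 3*atan(7); F(2) = 3*atan(2).
Integral = F(7) - F(2) = -3*atan(2) + sin(5/2) + 3*atan(7).

Antiderivative: F(t) = sin(t/2 - 1) + 3*atan(t); value = -3*atan(2) + sin(5/2) + 3*atan(7)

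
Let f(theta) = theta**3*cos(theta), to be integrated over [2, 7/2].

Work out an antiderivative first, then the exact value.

Antiderivative: F(theta) = theta**3*sin(theta) + 3*theta**2*cos(theta) - 6*theta*sin(theta) - 6*cos(theta); value = 123*cos(7/2)/4 + 175*sin(7/2)/8 - 6*cos(2) + 4*sin(2)

Recover f(theta) by differentiating a candidate F(theta); any mismatch rules it out.
F(theta) = theta**3*sin(theta) + 3*theta**2*cos(theta) - 6*theta*sin(theta) - 6*cos(theta) is an antiderivative of f.
Check: d/dtheta[theta**3*sin(theta) + 3*theta**2*cos(theta) - 6*theta*sin(theta) - 6*cos(theta)] = theta**3*cos(theta) = f(theta).
F(7/2) = 123*cos(7/2)/4 + 175*sin(7/2)/8; F(2) = -4*sin(2) + 6*cos(2).
Integral = F(7/2) - F(2) = 123*cos(7/2)/4 + 175*sin(7/2)/8 - 6*cos(2) + 4*sin(2).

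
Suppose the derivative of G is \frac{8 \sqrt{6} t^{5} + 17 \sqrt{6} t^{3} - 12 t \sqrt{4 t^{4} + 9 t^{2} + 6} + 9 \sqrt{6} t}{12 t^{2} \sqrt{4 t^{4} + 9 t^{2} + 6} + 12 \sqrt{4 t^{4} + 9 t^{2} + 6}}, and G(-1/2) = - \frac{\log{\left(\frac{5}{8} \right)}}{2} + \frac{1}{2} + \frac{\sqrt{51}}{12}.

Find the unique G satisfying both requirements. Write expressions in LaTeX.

G(t) = \frac{\sqrt{\frac{2 t^{4}}{3} + \frac{3 t^{2}}{2} + 1}}{2} - \frac{\log{\left(\frac{t^{2}}{2} + \frac{1}{2} \right)}}{2} + \frac{1}{2}

Check a candidate G(t) by differentiating: d/dt[G] must match the given G'(t).
A general antiderivative is \frac{\sqrt{\frac{2 t^{4}}{3} + \frac{3 t^{2}}{2} + 1}}{2} - \frac{\log{\left(\frac{t^{2}}{2} + \frac{1}{2} \right)}}{2} + C.
The condition gives C = - \frac{\log{\left(\frac{5}{8} \right)}}{2} + \frac{1}{2} + \frac{\sqrt{51}}{12} - (- \frac{\log{\left(\frac{5}{8} \right)}}{2} + \frac{\sqrt{51}}{12}) = \frac{1}{2}.
So G(t) = \frac{\sqrt{\frac{2 t^{4}}{3} + \frac{3 t^{2}}{2} + 1}}{2} - \frac{\log{\left(\frac{t^{2}}{2} + \frac{1}{2} \right)}}{2} + \frac{1}{2}.
Check: d/dt[\frac{\sqrt{\frac{2 t^{4}}{3} + \frac{3 t^{2}}{2} + 1}}{2} - \frac{\log{\left(\frac{t^{2}}{2} + \frac{1}{2} \right)}}{2} + \frac{1}{2}] = \frac{8 \sqrt{6} t^{5} + 17 \sqrt{6} t^{3} - 12 t \sqrt{4 t^{4} + 9 t^{2} + 6} + 9 \sqrt{6} t}{12 t^{2} \sqrt{4 t^{4} + 9 t^{2} + 6} + 12 \sqrt{4 t^{4} + 9 t^{2} + 6}} = G'(t).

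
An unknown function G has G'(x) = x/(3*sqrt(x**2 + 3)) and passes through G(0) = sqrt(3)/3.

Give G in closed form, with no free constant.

G(x) = sqrt(x**2 + 3)/3

G'(x) matches the chain-rule pattern g'(h)*h' with inner function h(x) = x**2 + 3; substituting u = h(x) collapses the integral.
A general antiderivative is sqrt(x**2 + 3)/3 + C.
The condition gives C = sqrt(3)/3 - (sqrt(3)/3) = 0.
So G(x) = sqrt(x**2 + 3)/3.
Check: d/dx[sqrt(x**2 + 3)/3] = x/(3*sqrt(x**2 + 3)) = G'(x).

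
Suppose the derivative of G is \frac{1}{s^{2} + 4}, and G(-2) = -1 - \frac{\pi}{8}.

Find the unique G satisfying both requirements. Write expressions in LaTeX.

Check a candidate G(s) by differentiating: d/ds[G] must match the given G'(s).
A general antiderivative is \frac{\operatorname{atan}{\left(\frac{s}{2} \right)}}{2} + C.
The condition gives C = -1 - \frac{\pi}{8} - (- \frac{\pi}{8}) = -1.
So G(s) = \frac{\operatorname{atan}{\left(\frac{s}{2} \right)} - 2}{2}.
Check: d/ds[\frac{\operatorname{atan}{\left(\frac{s}{2} \right)} - 2}{2}] = \frac{1}{s^{2} + 4} = G'(s).

G(s) = \frac{\operatorname{atan}{\left(\frac{s}{2} \right)} - 2}{2}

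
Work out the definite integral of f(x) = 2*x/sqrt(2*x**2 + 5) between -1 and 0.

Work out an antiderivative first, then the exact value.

f matches the chain-rule pattern g'(h)*h' with inner function h(x) = 2*x**2 + 5; substituting u = h(x) collapses the integral.
F(x) = sqrt(2*x**2 + 5) is an antiderivative of f.
Check: d/dx[sqrt(2*x**2 + 5)] = 2*x/sqrt(2*x**2 + 5) = f(x).
F(0) = sqrt(5); F(-1) = sqrt(7).
Integral = F(0) - F(-1) = -sqrt(7) + sqrt(5).

Antiderivative: F(x) = sqrt(2*x**2 + 5); value = -sqrt(7) + sqrt(5)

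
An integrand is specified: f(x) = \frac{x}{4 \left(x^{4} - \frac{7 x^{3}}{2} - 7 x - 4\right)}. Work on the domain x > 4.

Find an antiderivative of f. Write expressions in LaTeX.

Factor the denominator (2 \left(x - 4\right) \left(2 x + 1\right) \left(x^{2} + 2\right)) and decompose: f = - \frac{4 x + 7}{162 \left(x^{2} + 2\right)} + \frac{2}{81 \left(2 x + 1\right)} + \frac{1}{81 \left(x - 4\right)}; each piece integrates to a log, atan, or power term.
Check: d/dx[\frac{- 4 \log{\left(x^{2} + 2 \right)} + 4 \log{\left(2 x^{2} - 7 x - 4 \right)} - 7 \sqrt{2} \operatorname{atan}{\left(\frac{\sqrt{2} x}{2} \right)}}{324}] = \frac{x}{4 x^{4} - 14 x^{3} - 28 x - 16}, which equals f(x).

An antiderivative is F(x) = \frac{- 4 \log{\left(x^{2} + 2 \right)} + 4 \log{\left(2 x^{2} - 7 x - 4 \right)} - 7 \sqrt{2} \operatorname{atan}{\left(\frac{\sqrt{2} x}{2} \right)}}{324}.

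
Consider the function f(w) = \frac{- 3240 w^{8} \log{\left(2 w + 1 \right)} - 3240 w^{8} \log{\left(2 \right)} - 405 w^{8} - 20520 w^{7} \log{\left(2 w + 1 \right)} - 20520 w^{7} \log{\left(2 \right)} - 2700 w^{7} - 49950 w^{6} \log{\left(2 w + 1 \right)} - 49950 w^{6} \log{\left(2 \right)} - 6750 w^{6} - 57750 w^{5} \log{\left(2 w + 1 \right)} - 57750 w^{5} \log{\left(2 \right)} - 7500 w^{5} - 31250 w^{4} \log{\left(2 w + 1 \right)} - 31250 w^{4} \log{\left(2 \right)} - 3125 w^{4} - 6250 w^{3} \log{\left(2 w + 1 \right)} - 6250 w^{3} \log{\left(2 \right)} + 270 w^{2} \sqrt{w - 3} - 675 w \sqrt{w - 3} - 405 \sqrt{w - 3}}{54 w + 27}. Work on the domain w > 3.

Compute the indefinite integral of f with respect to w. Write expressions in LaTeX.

Recover f(w) by differentiating a candidate F(w); any mismatch rules it out.
Check: d/dw[2 \left(w - 3\right)^{\frac{5}{2}} - \frac{15 \left(- w^{2} - \frac{5 w}{3}\right)^{4} \log{\left(4 w + 2 \right)}}{2}] = \frac{- 3240 w^{8} \log{\left(2 w + 1 \right)} - 3240 w^{8} \log{\left(2 \right)} - 405 w^{8} - 20520 w^{7} \log{\left(2 w + 1 \right)} - 20520 w^{7} \log{\left(2 \right)} - 2700 w^{7} - 49950 w^{6} \log{\left(2 w + 1 \right)} - 49950 w^{6} \log{\left(2 \right)} - 6750 w^{6} - 57750 w^{5} \log{\left(2 w + 1 \right)} - 57750 w^{5} \log{\left(2 \right)} - 7500 w^{5} - 31250 w^{4} \log{\left(2 w + 1 \right)} - 31250 w^{4} \log{\left(2 \right)} - 3125 w^{4} - 6250 w^{3} \log{\left(2 w + 1 \right)} - 6250 w^{3} \log{\left(2 \right)} + 270 w^{2} \sqrt{w - 3} - 675 w \sqrt{w - 3} - 405 \sqrt{w - 3}}{54 w + 27} = f(w).

F(w) = 2 \left(w - 3\right)^{\frac{5}{2}} - \frac{15 \left(- w^{2} - \frac{5 w}{3}\right)^{4} \log{\left(4 w + 2 \right)}}{2} + C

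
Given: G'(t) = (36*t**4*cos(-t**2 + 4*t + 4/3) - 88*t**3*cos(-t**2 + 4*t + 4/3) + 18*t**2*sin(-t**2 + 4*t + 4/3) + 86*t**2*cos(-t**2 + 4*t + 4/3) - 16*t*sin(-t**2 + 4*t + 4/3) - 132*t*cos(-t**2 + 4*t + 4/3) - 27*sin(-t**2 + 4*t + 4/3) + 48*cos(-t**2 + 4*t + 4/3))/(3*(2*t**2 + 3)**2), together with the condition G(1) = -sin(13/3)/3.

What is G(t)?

G(t) = -3*t*sin(-t**2 + 4*t + 4/3)/(2*t**2 + 3) + 2*sin(-t**2 + 4*t + 4/3)/(3*t**2 + 9/2)

For G(t) to be correct, d/dt[G] must agree with the stated G'(t) identically.
A general antiderivative is -2*(3*t/4 - 1/3)*sin(-t**2 + 4*t + 4/3)/(t**2 + 3/2) + C.
The condition gives C = -sin(13/3)/3 - (-sin(13/3)/3) = 0.
So G(t) = -3*t*sin(-t**2 + 4*t + 4/3)/(2*t**2 + 3) + 2*sin(-t**2 + 4*t + 4/3)/(3*t**2 + 9/2).
Check: d/dt[-3*t*sin(-t**2 + 4*t + 4/3)/(2*t**2 + 3) + 2*sin(-t**2 + 4*t + 4/3)/(3*t**2 + 9/2)] = (36*t**4*cos(-t**2 + 4*t + 4/3) - 88*t**3*cos(-t**2 + 4*t + 4/3) + 18*t**2*sin(-t**2 + 4*t + 4/3) + 86*t**2*cos(-t**2 + 4*t + 4/3) - 16*t*sin(-t**2 + 4*t + 4/3) - 132*t*cos(-t**2 + 4*t + 4/3) - 27*sin(-t**2 + 4*t + 4/3) + 48*cos(-t**2 + 4*t + 4/3))/(12*t**4 + 36*t**2 + 27), which equals G'(t).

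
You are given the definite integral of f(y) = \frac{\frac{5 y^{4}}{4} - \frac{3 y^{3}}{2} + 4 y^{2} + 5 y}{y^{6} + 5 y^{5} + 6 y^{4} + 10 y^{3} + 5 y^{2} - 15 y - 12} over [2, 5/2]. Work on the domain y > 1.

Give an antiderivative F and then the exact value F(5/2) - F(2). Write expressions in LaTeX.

Antiderivative: F(y) = - \frac{- 2394 y \log{\left(y - 1 \right)} - 10336 y \log{\left(y + 1 \right)} + 11776 y \log{\left(y + 4 \right)} + 477 y \log{\left(y^{2} + 3 \right)} + 3402 \sqrt{3} y \operatorname{atan}{\left(\frac{\sqrt{3} y}{3} \right)} - 2394 \log{\left(y - 1 \right)} - 10336 \log{\left(y + 1 \right)} + 11776 \log{\left(y + 4 \right)} + 477 \log{\left(y^{2} + 3 \right)} + 3402 \sqrt{3} \operatorname{atan}{\left(\frac{\sqrt{3} y}{3} \right)} - 1596}{21888 \left(y + 1\right)}; value = - \frac{92 \log{\left(\frac{13}{2} \right)}}{171} - \frac{17 \log{\left(3 \right)}}{36} - \frac{189 \sqrt{3} \operatorname{atan}{\left(\frac{5 \sqrt{3}}{6} \right)}}{1216} - \frac{53 \log{\left(\frac{37}{4} \right)}}{2432} - \frac{1}{288} + \frac{53 \log{\left(7 \right)}}{2432} + \frac{7 \log{\left(\frac{3}{2} \right)}}{64} + \frac{189 \sqrt{3} \operatorname{atan}{\left(\frac{2 \sqrt{3}}{3} \right)}}{1216} + \frac{17 \log{\left(\frac{7}{2} \right)}}{36} + \frac{92 \log{\left(6 \right)}}{171}

Factor the denominator (4 \left(y - 1\right) \left(y + 1\right)^{2} \left(y + 4\right) \left(y^{2} + 3\right)) and decompose: f = - \frac{53 y + 567}{1216 \left(y^{2} + 3\right)} - \frac{92}{171 \left(y + 4\right)} + \frac{17}{36 \left(y + 1\right)} - \frac{7}{96 \left(y + 1\right)^{2}} + \frac{7}{64 \left(y - 1\right)}; each piece integrates to a log, atan, or power term.
F(y) = - \frac{- 2394 y \log{\left(y - 1 \right)} - 10336 y \log{\left(y + 1 \right)} + 11776 y \log{\left(y + 4 \right)} + 477 y \log{\left(y^{2} + 3 \right)} + 3402 \sqrt{3} y \operatorname{atan}{\left(\frac{\sqrt{3} y}{3} \right)} - 2394 \log{\left(y - 1 \right)} - 10336 \log{\left(y + 1 \right)} + 11776 \log{\left(y + 4 \right)} + 477 \log{\left(y^{2} + 3 \right)} + 3402 \sqrt{3} \operatorname{atan}{\left(\frac{\sqrt{3} y}{3} \right)} - 1596}{21888 \left(y + 1\right)} is an antiderivative of f.
Check: d/dy[- \frac{- 2394 y \log{\left(y - 1 \right)} - 10336 y \log{\left(y + 1 \right)} + 11776 y \log{\left(y + 4 \right)} + 477 y \log{\left(y^{2} + 3 \right)} + 3402 \sqrt{3} y \operatorname{atan}{\left(\frac{\sqrt{3} y}{3} \right)} - 2394 \log{\left(y - 1 \right)} - 10336 \log{\left(y + 1 \right)} + 11776 \log{\left(y + 4 \right)} + 477 \log{\left(y^{2} + 3 \right)} + 3402 \sqrt{3} \operatorname{atan}{\left(\frac{\sqrt{3} y}{3} \right)} - 1596}{21888 \left(y + 1\right)}] = \frac{5 y^{4} - 6 y^{3} + 16 y^{2} + 20 y}{4 y^{6} + 20 y^{5} + 24 y^{4} + 40 y^{3} + 20 y^{2} - 60 y - 48}, which equals f(y).
F(5/2) = - \frac{92 \log{\left(\frac{13}{2} \right)}}{171} - \frac{189 \sqrt{3} \operatorname{atan}{\left(\frac{5 \sqrt{3}}{6} \right)}}{1216} - \frac{53 \log{\left(\frac{37}{4} \right)}}{2432} + \frac{1}{48} + \frac{7 \log{\left(\frac{3}{2} \right)}}{64} + \frac{17 \log{\left(\frac{7}{2} \right)}}{36}; F(2) = - \frac{92 \log{\left(6 \right)}}{171} - \frac{189 \sqrt{3} \operatorname{atan}{\left(\frac{2 \sqrt{3}}{3} \right)}}{1216} - \frac{53 \log{\left(7 \right)}}{2432} + \frac{7}{288} + \frac{17 \log{\left(3 \right)}}{36}.
Integral = F(5/2) - F(2) = - \frac{92 \log{\left(\frac{13}{2} \right)}}{171} - \frac{17 \log{\left(3 \right)}}{36} - \frac{189 \sqrt{3} \operatorname{atan}{\left(\frac{5 \sqrt{3}}{6} \right)}}{1216} - \frac{53 \log{\left(\frac{37}{4} \right)}}{2432} - \frac{1}{288} + \frac{53 \log{\left(7 \right)}}{2432} + \frac{7 \log{\left(\frac{3}{2} \right)}}{64} + \frac{189 \sqrt{3} \operatorname{atan}{\left(\frac{2 \sqrt{3}}{3} \right)}}{1216} + \frac{17 \log{\left(\frac{7}{2} \right)}}{36} + \frac{92 \log{\left(6 \right)}}{171}.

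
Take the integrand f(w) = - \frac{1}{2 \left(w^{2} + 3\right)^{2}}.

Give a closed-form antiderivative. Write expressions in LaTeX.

An antiderivative is F(w) = - \frac{w}{12 w^{2} + 36} - \frac{\sqrt{3} \operatorname{atan}{\left(\frac{\sqrt{3} w}{3} \right)}}{36}.

Any candidate F(w) must reproduce f(w) exactly when differentiated.
Check: d/dw[- \frac{w}{12 w^{2} + 36} - \frac{\sqrt{3} \operatorname{atan}{\left(\frac{\sqrt{3} w}{3} \right)}}{36}] = - \frac{1}{2 w^{4} + 12 w^{2} + 18}, which equals f(w).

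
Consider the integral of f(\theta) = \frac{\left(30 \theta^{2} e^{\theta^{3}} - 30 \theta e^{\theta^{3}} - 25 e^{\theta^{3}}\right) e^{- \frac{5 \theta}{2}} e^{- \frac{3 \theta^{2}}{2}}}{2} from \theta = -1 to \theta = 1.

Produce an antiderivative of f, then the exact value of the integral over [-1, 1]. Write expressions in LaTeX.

f matches the chain-rule pattern g'(h)*h' with inner function h(\theta) = \theta^{3} - \frac{3 \theta^{2}}{2} - \frac{5 \theta}{2}; substituting u = h(\theta) collapses the integral.
F(\theta) = 5 e^{- \frac{5 \theta}{2}} e^{- \frac{3 \theta^{2}}{2}} e^{\theta^{3}} is an antiderivative of f.
Check: d/d\theta[5 e^{- \frac{5 \theta}{2}} e^{- \frac{3 \theta^{2}}{2}} e^{\theta^{3}}] = \frac{\left(30 \theta^{2} e^{\theta^{3}} - 30 \theta e^{\theta^{3}} - 25 e^{\theta^{3}}\right) e^{- \frac{5 \theta}{2}} e^{- \frac{3 \theta^{2}}{2}}}{2} = f(\theta).
F(1) = \frac{5}{e^{3}}; F(-1) = 5.
Integral = F(1) - F(-1) = -5 + \frac{5}{e^{3}}.

Antiderivative: F(\theta) = 5 e^{- \frac{5 \theta}{2}} e^{- \frac{3 \theta^{2}}{2}} e^{\theta^{3}}; value = -5 + \frac{5}{e^{3}}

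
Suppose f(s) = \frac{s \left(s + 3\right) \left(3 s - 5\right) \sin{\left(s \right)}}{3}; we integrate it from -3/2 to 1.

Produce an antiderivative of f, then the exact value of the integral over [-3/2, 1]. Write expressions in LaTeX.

Antiderivative: F(s) = \frac{- 3 s^{3} \cos{\left(s \right)} + 9 s^{2} \sin{\left(s \right)} - 4 s^{2} \cos{\left(s \right)} + 8 s \sin{\left(s \right)} + 33 s \cos{\left(s \right)} - 33 \sin{\left(s \right)} + 8 \cos{\left(s \right)}}{3}; value = - \frac{33 \sin{\left(\frac{3}{2} \right)}}{4} - \frac{16 \sin{\left(1 \right)}}{3} + \frac{323 \cos{\left(\frac{3}{2} \right)}}{24} + \frac{34 \cos{\left(1 \right)}}{3}

A candidate is checked by its d/ds: the result must match f(s).
F(s) = \frac{- 3 s^{3} \cos{\left(s \right)} + 9 s^{2} \sin{\left(s \right)} - 4 s^{2} \cos{\left(s \right)} + 8 s \sin{\left(s \right)} + 33 s \cos{\left(s \right)} - 33 \sin{\left(s \right)} + 8 \cos{\left(s \right)}}{3} is an antiderivative of f.
Check: d/ds[\frac{- 3 s^{3} \cos{\left(s \right)} + 9 s^{2} \sin{\left(s \right)} - 4 s^{2} \cos{\left(s \right)} + 8 s \sin{\left(s \right)} + 33 s \cos{\left(s \right)} - 33 \sin{\left(s \right)} + 8 \cos{\left(s \right)}}{3}] = s^{3} \sin{\left(s \right)} + \frac{4 s^{2} \sin{\left(s \right)}}{3} - 5 s \sin{\left(s \right)}, which equals f(s).
F(1) = - \frac{16 \sin{\left(1 \right)}}{3} + \frac{34 \cos{\left(1 \right)}}{3}; F(-3/2) = - \frac{323 \cos{\left(\frac{3}{2} \right)}}{24} + \frac{33 \sin{\left(\frac{3}{2} \right)}}{4}.
Integral = F(1) - F(-3/2) = - \frac{33 \sin{\left(\frac{3}{2} \right)}}{4} - \frac{16 \sin{\left(1 \right)}}{3} + \frac{323 \cos{\left(\frac{3}{2} \right)}}{24} + \frac{34 \cos{\left(1 \right)}}{3}.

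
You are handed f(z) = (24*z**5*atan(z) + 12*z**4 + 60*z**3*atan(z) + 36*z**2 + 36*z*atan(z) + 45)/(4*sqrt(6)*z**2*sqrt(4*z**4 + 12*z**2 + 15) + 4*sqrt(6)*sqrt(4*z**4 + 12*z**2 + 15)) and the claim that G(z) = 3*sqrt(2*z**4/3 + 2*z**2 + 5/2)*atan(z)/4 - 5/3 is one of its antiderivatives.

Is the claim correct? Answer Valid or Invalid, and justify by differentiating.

Valid - differentiating G returns exactly f.

d/dz[G] = (24*z**5*atan(z) + 12*z**4 + 60*z**3*atan(z) + 36*z**2 + 36*z*atan(z) + 45)/(4*sqrt(6)*z**2*sqrt(4*z**4 + 12*z**2 + 15) + 4*sqrt(6)*sqrt(4*z**4 + 12*z**2 + 15))
This equals f(z) exactly, so the claim holds.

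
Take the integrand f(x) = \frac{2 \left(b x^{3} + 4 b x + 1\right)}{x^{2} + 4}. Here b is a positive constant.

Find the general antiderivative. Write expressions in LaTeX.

F(x) = b x^{2} + \operatorname{atan}{\left(\frac{x}{2} \right)} + C

Recover f(x) by differentiating a candidate F(x); any mismatch rules it out.
Check: d/dx[b x^{2} + \operatorname{atan}{\left(\frac{x}{2} \right)}] = \frac{2 b x^{3} + 8 b x + 2}{x^{2} + 4}, which equals f(x).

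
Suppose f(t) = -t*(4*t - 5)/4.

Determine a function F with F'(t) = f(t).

For F(t) to be correct the identity F'(t) - f(t) = 0 must hold.
Check: d/dt[t**2*(15 - 8*t)/24] = -t**2 + 5*t/4, which equals f(t).

An antiderivative is F(t) = t**2*(15 - 8*t)/24.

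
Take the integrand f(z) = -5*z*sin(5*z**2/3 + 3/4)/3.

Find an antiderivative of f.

An antiderivative is F(z) = cos(5*z**2/3 + 3/4)/2.

The substitution u = 5*z**2/3 + 3/4 works: f is exactly (dF/du)*(du/dz) for that inner function.
Check: d/dz[cos(5*z**2/3 + 3/4)/2] = -5*z*sin(5*z**2/3 + 3/4)/3 = f(z).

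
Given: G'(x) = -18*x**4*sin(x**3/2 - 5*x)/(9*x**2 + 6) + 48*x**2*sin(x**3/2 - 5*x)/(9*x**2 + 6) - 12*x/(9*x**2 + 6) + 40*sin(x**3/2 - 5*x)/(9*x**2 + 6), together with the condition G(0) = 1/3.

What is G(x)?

The integrand splits into summands that can be handled one at a time.
A general antiderivative is -2*log(3*x**2/2 + 1)/3 + 4*cos(x**3/2 - 5*x)/3 + C.
The condition gives C = 1/3 - (4/3) = -1.
So G(x) = (-2*log(3*x**2/2 + 1) + 4*cos(x**3/2 - 5*x) - 3)/3.
Check: d/dx[(-2*log(3*x**2/2 + 1) + 4*cos(x**3/2 - 5*x) - 3)/3] = (-18*x**4*sin(x**3/2 - 5*x) + 48*x**2*sin(x**3/2 - 5*x) - 12*x + 40*sin(x**3/2 - 5*x))/(9*x**2 + 6), which equals G'(x).

G(x) = (-2*log(3*x**2/2 + 1) + 4*cos(x**3/2 - 5*x) - 3)/3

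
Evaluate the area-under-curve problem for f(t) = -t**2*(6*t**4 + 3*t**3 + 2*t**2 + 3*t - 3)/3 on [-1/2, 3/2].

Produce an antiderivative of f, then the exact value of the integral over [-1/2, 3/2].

Antiderivative: F(t) = -2*t**7/7 - t**6/6 - 2*t**5/15 - t**4/4 + t**3/3; value = -6619/840

Any candidate F(t) must reproduce f(t) exactly when differentiated.
F(t) = -2*t**7/7 - t**6/6 - 2*t**5/15 - t**4/4 + t**3/3 is an antiderivative of f.
Check: d/dt[-2*t**7/7 - t**6/6 - 2*t**5/15 - t**4/4 + t**3/3] = -2*t**6 - t**5 - 2*t**4/3 - t**3 + t**2, which equals f(t).
F(3/2) = -35541/4480; F(-1/2) = -719/13440.
Integral = F(3/2) - F(-1/2) = -6619/840.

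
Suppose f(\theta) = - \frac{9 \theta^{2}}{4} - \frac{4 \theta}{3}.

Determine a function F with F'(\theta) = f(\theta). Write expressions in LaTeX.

An antiderivative is F(\theta) = \frac{\theta^{2} \left(- 9 \theta - 8\right)}{12}.

The integrand splits into summands that can be handled one at a time.
Check: d/d\theta[\frac{\theta^{2} \left(- 9 \theta - 8\right)}{12}] = - \frac{9 \theta^{2}}{4} - \frac{4 \theta}{3} = f(\theta).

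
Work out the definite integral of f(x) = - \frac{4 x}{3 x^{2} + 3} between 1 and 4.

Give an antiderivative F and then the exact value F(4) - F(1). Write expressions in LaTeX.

f matches the chain-rule pattern g'(h)*h' with inner function h(x) = x^{2} + 1; substituting u = h(x) collapses the integral.
F(x) = - \frac{2 \log{\left(x^{2} + 1 \right)}}{3} is an antiderivative of f.
Check: d/dx[- \frac{2 \log{\left(x^{2} + 1 \right)}}{3}] = - \frac{4 x}{3 x^{2} + 3} = f(x).
F(4) = - \frac{2 \log{\left(17 \right)}}{3}; F(1) = - \frac{2 \log{\left(2 \right)}}{3}.
Integral = F(4) - F(1) = - \frac{2 \log{\left(17 \right)}}{3} + \frac{2 \log{\left(2 \right)}}{3}.

Antiderivative: F(x) = - \frac{2 \log{\left(x^{2} + 1 \right)}}{3}; value = - \frac{2 \log{\left(17 \right)}}{3} + \frac{2 \log{\left(2 \right)}}{3}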